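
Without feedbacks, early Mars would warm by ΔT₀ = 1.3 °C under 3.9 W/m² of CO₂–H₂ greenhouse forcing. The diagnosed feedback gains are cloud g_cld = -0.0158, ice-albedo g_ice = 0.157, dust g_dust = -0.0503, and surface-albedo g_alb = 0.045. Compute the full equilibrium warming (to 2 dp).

Total gain g = -0.0158 + 0.157 − 0.0503 + 0.045 = 0.1359.
Amplification A = 1/(1 − 0.1359) = 1.157.
ΔT = 1.3 × 1.157 = 1.50 °C.

1.50 °C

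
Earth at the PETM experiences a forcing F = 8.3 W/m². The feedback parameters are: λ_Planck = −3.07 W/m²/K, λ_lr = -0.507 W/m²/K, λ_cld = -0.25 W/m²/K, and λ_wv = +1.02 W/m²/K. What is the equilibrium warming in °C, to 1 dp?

Net feedback parameter λ = (−3.07) + (-0.507) + (-0.25) + (+1.02) = -2.807 W/m²/K.
ΔT = −F/λ = −8.3/(-2.807) = 3.0 °C.

3.0 °C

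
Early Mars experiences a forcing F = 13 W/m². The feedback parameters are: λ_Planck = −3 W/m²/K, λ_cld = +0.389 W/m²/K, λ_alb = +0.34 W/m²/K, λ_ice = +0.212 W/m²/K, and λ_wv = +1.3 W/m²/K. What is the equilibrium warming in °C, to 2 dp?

17.13 °C

Net feedback parameter λ = (−3) + (+0.389) + (+0.34) + (+0.212) + (+1.3) = -0.759 W/m²/K.
ΔT = −F/λ = −13/(-0.759) = 17.13 °C.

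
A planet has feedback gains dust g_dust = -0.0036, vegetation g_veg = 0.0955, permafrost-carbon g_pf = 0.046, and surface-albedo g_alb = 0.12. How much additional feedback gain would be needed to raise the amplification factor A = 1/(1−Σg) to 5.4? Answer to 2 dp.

Current total gain = 0.2579.
Target gain for A = 5.4: g* = 1 − 1/5.4 = 0.8148.
Additional gain needed = 0.8148 − 0.2579 = 0.56.

0.56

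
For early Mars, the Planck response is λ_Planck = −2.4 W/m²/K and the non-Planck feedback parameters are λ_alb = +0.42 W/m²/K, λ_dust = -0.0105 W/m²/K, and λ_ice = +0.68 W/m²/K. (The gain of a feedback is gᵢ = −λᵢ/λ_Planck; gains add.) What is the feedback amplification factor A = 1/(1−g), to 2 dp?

Convert to gains: g_alb = 0.42/2.4 = 0.175; g_dust = -0.0105/2.4 = -0.004375; g_ice = 0.68/2.4 = 0.2833.
Total gain g = 0.453925.
A = 1/(1 − 0.453925) = 1.83.

1.83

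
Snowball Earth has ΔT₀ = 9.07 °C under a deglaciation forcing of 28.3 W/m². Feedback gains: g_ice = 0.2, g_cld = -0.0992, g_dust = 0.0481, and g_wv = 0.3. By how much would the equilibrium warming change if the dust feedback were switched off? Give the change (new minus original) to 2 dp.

Original: g = 0.4489, ΔT = 9.07/(1−0.4489) = 16.4580 °C.
Without dust: g' = 0.4008, ΔT' = 9.07/(1−0.4008) = 15.1368 °C.
Change = 15.1368 − 16.4580 = -1.32 °C.

-1.32 °C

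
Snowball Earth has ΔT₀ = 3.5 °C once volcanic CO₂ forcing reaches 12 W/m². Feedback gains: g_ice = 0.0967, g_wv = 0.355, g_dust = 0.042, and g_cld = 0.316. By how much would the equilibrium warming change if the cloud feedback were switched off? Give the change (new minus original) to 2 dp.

-11.48 °C

Original: g = 0.8097, ΔT = 3.5/(1−0.8097) = 18.3920 °C.
Without cloud: g' = 0.4937, ΔT' = 3.5/(1−0.4937) = 6.9129 °C.
Change = 6.9129 − 18.3920 = -11.48 °C.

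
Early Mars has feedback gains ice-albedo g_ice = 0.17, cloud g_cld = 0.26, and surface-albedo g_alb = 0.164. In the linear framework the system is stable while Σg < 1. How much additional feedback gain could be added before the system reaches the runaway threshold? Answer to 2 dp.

Current total gain = 0.17 + 0.26 + 0.164 = 0.594.
Margin to runaway = 1 − 0.594 = 0.41.

0.41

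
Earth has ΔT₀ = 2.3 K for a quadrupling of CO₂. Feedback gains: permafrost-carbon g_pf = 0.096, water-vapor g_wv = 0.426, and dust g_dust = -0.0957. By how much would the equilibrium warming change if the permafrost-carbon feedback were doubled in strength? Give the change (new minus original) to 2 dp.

0.81 K

Original: g = 0.4263, ΔT = 2.3/(1−0.4263) = 4.0091 K.
With doubled permafrost-carbon: g' = 0.5223, ΔT' = 2.3/(1−0.5223) = 4.8147 K.
Change = 4.8147 − 4.0091 = 0.81 K.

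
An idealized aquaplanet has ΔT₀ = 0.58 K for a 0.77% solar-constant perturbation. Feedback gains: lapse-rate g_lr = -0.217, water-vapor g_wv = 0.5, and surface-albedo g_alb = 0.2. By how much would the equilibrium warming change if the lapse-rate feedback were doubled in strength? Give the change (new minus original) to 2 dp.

Original: g = 0.483, ΔT = 0.58/(1−0.483) = 1.1219 K.
With doubled lapse-rate: g' = 0.266, ΔT' = 0.58/(1−0.266) = 0.7902 K.
Change = 0.7902 − 1.1219 = -0.33 K.

-0.33 K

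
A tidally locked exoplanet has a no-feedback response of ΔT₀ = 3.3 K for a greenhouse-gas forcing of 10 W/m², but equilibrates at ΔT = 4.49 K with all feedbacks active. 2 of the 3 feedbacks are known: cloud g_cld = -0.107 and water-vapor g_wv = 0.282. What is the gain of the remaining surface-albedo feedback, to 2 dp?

0.09

Amplification A = ΔT/ΔT₀ = 4.49/3.3 = 1.361.
Total gain g = 1 − 1/A = 1 − 1/1.361 = 0.2652.
Known gains sum to -0.107 + 0.282 = 0.175.
g_alb = 0.2652 − 0.175 = 0.09.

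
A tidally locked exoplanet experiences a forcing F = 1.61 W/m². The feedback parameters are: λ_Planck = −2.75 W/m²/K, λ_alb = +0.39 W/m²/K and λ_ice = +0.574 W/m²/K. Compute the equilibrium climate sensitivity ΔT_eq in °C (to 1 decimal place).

Net feedback parameter λ = (−2.75) + (+0.39) + (+0.574) = -1.786 W/m²/K.
ΔT = −F/λ = −1.61/(-1.786) = 0.9 °C.

0.9 °C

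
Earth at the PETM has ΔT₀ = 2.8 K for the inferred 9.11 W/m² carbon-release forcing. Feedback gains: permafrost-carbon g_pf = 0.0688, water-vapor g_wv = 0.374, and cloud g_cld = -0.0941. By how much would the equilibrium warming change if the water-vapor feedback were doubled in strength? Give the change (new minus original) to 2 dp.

5.80 K

Original: g = 0.3487, ΔT = 2.8/(1−0.3487) = 4.2991 K.
With doubled water-vapor: g' = 0.7227, ΔT' = 2.8/(1−0.7227) = 10.0974 K.
Change = 10.0974 − 4.2991 = 5.80 K.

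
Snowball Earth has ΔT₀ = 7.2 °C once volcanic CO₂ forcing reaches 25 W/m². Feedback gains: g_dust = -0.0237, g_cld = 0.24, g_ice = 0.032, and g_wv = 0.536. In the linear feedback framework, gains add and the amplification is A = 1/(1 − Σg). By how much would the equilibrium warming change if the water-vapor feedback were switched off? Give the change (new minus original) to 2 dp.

-23.80 °C

Original: g = 0.7843, ΔT = 7.2/(1−0.7843) = 33.3797 °C.
Without water-vapor: g' = 0.2483, ΔT' = 7.2/(1−0.2483) = 9.5783 °C.
Change = 9.5783 − 33.3797 = -23.80 °C.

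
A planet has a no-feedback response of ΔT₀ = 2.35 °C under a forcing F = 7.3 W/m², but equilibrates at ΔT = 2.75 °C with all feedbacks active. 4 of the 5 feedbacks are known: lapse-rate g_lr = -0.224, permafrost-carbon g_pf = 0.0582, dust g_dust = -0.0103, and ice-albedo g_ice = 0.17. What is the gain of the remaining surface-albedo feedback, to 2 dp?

Amplification A = ΔT/ΔT₀ = 2.75/2.35 = 1.17.
Total gain g = 1 − 1/A = 1 − 1/1.17 = 0.1453.
Known gains sum to -0.224 + 0.0582 − 0.0103 + 0.17 = -0.0061.
g_alb = 0.1453 + 0.0061 = 0.15.

0.15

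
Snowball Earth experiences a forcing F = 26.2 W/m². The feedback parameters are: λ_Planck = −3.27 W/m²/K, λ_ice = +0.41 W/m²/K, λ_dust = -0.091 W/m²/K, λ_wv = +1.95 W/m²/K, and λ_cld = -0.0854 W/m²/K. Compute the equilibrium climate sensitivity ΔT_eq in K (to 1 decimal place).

Net feedback parameter λ = (−3.27) + (+0.41) + (-0.091) + (+1.95) + (-0.0854) = -1.0864 W/m²/K.
ΔT = −F/λ = −26.2/(-1.0864) = 24.1 K.

24.1 K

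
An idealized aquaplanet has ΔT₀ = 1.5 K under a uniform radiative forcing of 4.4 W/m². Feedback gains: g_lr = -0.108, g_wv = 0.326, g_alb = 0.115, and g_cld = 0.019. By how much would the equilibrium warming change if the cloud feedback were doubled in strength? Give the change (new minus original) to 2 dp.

Original: g = 0.352, ΔT = 1.5/(1−0.352) = 2.3148 K.
With doubled cloud: g' = 0.371, ΔT' = 1.5/(1−0.371) = 2.3847 K.
Change = 2.3847 − 2.3148 = 0.07 K.

0.07 K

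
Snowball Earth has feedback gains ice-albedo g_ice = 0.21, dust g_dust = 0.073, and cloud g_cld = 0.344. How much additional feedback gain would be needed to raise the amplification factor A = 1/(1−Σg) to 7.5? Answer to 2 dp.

Current total gain = 0.627.
Target gain for A = 7.5: g* = 1 − 1/7.5 = 0.8667.
Additional gain needed = 0.8667 − 0.627 = 0.24.

0.24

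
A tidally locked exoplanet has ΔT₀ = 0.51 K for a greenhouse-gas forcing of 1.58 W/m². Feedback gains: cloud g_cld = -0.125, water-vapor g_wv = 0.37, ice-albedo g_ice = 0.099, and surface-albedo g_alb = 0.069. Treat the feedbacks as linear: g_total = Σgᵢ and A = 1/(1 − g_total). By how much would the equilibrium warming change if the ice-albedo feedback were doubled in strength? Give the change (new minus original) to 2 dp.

0.18 K

Original: g = 0.413, ΔT = 0.51/(1−0.413) = 0.8688 K.
With doubled ice-albedo: g' = 0.512, ΔT' = 0.51/(1−0.512) = 1.0451 K.
Change = 1.0451 − 0.8688 = 0.18 K.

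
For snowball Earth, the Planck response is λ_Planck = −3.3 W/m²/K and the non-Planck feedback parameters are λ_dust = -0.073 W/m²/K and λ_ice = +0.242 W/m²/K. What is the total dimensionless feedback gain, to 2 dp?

Convert to gains: g_dust = -0.073/3.3 = -0.02212; g_ice = 0.242/3.3 = 0.07333.
Total gain g = 0.05121.

0.05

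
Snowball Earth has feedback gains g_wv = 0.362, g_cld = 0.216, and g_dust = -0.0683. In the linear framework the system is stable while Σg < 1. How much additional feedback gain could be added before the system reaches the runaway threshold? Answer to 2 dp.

0.49

Current total gain = 0.362 + 0.216 − 0.0683 = 0.5097.
Margin to runaway = 1 − 0.5097 = 0.49.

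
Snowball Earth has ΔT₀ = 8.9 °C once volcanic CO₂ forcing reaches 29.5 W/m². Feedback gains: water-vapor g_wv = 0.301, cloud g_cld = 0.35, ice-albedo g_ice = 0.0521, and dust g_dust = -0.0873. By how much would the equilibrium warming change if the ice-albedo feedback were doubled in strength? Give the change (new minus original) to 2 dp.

Original: g = 0.6158, ΔT = 8.9/(1−0.6158) = 23.1650 °C.
With doubled ice-albedo: g' = 0.6679, ΔT' = 8.9/(1−0.6679) = 26.7992 °C.
Change = 26.7992 − 23.1650 = 3.63 °C.

3.63 °C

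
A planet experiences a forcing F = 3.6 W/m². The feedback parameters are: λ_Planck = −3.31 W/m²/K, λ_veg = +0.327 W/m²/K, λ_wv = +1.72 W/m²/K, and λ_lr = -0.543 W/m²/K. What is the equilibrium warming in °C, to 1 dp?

Net feedback parameter λ = (−3.31) + (+0.327) + (+1.72) + (-0.543) = -1.806 W/m²/K.
ΔT = −F/λ = −3.6/(-1.806) = 2.0 °C.

2.0 °C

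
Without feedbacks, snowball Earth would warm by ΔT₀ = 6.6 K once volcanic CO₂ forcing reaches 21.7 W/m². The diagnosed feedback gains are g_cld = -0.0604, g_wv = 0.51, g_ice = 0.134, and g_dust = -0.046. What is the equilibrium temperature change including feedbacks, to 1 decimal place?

14.3 K

Total gain g = -0.0604 + 0.51 + 0.134 − 0.046 = 0.5376.
Amplification A = 1/(1 − 0.5376) = 2.163.
ΔT = 6.6 × 2.163 = 14.3 K.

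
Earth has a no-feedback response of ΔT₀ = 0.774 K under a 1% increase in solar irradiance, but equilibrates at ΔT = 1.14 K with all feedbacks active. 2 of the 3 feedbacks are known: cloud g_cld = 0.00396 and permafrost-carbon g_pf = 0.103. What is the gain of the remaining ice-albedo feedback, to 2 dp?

0.21

Amplification A = ΔT/ΔT₀ = 1.14/0.774 = 1.473.
Total gain g = 1 − 1/A = 1 − 1/1.473 = 0.3211.
Known gains sum to 0.00396 + 0.103 = 0.10696.
g_ice = 0.3211 − 0.10696 = 0.21.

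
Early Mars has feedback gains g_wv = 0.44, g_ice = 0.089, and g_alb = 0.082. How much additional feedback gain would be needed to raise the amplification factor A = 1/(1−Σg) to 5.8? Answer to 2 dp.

0.22

Current total gain = 0.611.
Target gain for A = 5.8: g* = 1 − 1/5.8 = 0.8276.
Additional gain needed = 0.8276 − 0.611 = 0.22.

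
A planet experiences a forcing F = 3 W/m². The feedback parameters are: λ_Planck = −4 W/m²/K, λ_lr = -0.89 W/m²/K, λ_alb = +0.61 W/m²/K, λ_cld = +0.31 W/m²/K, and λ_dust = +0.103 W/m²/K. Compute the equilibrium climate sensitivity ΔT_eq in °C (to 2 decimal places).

0.78 °C

Net feedback parameter λ = (−4) + (-0.89) + (+0.61) + (+0.31) + (+0.103) = -3.867 W/m²/K.
ΔT = −F/λ = −3/(-3.867) = 0.78 °C.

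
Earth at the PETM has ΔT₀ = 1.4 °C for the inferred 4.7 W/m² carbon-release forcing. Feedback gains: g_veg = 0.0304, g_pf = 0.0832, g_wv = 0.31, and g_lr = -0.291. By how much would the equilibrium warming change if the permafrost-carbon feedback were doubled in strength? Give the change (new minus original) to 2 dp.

Original: g = 0.1326, ΔT = 1.4/(1−0.1326) = 1.6140 °C.
With doubled permafrost-carbon: g' = 0.2158, ΔT' = 1.4/(1−0.2158) = 1.7853 °C.
Change = 1.7853 − 1.6140 = 0.17 °C.

0.17 °C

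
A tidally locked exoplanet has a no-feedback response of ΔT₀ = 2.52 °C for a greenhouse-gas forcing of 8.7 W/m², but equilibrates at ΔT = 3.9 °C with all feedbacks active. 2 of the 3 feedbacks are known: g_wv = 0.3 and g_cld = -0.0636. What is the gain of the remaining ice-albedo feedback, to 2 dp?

Amplification A = ΔT/ΔT₀ = 3.9/2.52 = 1.548.
Total gain g = 1 − 1/A = 1 − 1/1.548 = 0.354.
Known gains sum to 0.3 − 0.0636 = 0.2364.
g_ice = 0.354 − 0.2364 = 0.12.

0.12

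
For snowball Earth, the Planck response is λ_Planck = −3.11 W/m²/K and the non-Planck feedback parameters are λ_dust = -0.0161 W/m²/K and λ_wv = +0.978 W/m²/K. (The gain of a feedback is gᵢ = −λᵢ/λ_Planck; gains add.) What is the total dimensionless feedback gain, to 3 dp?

0.309

Convert to gains: g_dust = -0.0161/3.11 = -0.005177; g_wv = 0.978/3.11 = 0.3145.
Total gain g = 0.309323.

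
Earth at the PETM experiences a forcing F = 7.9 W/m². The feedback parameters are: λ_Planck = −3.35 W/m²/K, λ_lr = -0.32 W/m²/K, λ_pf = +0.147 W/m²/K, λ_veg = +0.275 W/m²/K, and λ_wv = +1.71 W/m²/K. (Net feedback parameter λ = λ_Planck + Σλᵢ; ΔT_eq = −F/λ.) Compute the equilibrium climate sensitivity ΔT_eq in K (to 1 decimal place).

Net feedback parameter λ = (−3.35) + (-0.32) + (+0.147) + (+0.275) + (+1.71) = -1.538 W/m²/K.
ΔT = −F/λ = −7.9/(-1.538) = 5.1 K.

5.1 K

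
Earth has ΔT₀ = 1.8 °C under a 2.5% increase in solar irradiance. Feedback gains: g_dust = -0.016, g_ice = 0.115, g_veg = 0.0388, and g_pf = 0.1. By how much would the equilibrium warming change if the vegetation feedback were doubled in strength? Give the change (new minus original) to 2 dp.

0.13 °C

Original: g = 0.2378, ΔT = 1.8/(1−0.2378) = 2.3616 °C.
With doubled vegetation: g' = 0.2766, ΔT' = 1.8/(1−0.2766) = 2.4882 °C.
Change = 2.4882 − 2.3616 = 0.13 °C.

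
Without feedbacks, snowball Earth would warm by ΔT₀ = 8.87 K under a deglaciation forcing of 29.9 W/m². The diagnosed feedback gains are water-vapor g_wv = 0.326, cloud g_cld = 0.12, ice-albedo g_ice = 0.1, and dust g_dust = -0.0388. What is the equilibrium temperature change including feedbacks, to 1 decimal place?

Total gain g = 0.326 + 0.12 + 0.1 − 0.0388 = 0.5072.
Amplification A = 1/(1 − 0.5072) = 2.029.
ΔT = 8.87 × 2.029 = 18.0 K.

18.0 K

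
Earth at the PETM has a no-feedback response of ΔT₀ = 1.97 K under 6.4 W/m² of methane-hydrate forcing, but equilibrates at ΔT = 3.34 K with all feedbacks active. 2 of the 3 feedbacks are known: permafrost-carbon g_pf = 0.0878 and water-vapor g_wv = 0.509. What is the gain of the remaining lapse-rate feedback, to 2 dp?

Amplification A = ΔT/ΔT₀ = 3.34/1.97 = 1.695.
Total gain g = 1 − 1/A = 1 − 1/1.695 = 0.41.
Known gains sum to 0.0878 + 0.509 = 0.5968.
g_lr = 0.41 − 0.5968 = -0.19.

-0.19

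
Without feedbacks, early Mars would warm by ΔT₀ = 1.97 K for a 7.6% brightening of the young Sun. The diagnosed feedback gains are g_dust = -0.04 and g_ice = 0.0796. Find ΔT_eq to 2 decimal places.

2.05 K

Total gain g = -0.04 + 0.0796 = 0.0396.
Amplification A = 1/(1 − 0.0396) = 1.041.
ΔT = 1.97 × 1.041 = 2.05 K.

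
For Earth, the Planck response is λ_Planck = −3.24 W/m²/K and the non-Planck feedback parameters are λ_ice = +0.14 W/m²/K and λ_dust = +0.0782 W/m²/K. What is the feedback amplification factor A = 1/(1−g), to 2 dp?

Convert to gains: g_ice = 0.14/3.24 = 0.04321; g_dust = 0.0782/3.24 = 0.02414.
Total gain g = 0.06735.
A = 1/(1 − 0.06735) = 1.07.

1.07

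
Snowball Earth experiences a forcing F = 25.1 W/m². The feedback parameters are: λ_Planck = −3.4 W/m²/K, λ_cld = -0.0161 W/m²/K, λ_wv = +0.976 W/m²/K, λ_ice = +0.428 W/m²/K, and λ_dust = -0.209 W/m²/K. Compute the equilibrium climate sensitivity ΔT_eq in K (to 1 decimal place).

Net feedback parameter λ = (−3.4) + (-0.0161) + (+0.976) + (+0.428) + (-0.209) = -2.2211 W/m²/K.
ΔT = −F/λ = −25.1/(-2.2211) = 11.3 K.

11.3 K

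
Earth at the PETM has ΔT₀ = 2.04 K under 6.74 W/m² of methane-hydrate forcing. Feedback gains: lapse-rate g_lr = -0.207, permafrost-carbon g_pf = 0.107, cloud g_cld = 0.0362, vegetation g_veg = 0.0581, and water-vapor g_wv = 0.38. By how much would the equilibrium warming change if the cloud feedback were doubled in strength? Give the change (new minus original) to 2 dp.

0.20 K

Original: g = 0.3743, ΔT = 2.04/(1−0.3743) = 3.2603 K.
With doubled cloud: g' = 0.4105, ΔT' = 2.04/(1−0.4105) = 3.4606 K.
Change = 3.4606 − 3.2603 = 0.20 K.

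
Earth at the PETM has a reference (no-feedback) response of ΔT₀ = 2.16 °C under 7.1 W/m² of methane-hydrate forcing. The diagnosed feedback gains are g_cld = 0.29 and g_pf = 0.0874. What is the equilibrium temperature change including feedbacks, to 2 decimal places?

Total gain g = 0.29 + 0.0874 = 0.3774.
Amplification A = 1/(1 − 0.3774) = 1.606.
ΔT = 2.16 × 1.606 = 3.47 °C.

3.47 °C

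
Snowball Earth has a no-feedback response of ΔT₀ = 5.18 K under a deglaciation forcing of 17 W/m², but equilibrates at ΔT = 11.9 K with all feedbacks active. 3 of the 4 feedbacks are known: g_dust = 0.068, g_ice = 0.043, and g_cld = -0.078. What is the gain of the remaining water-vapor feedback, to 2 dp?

Amplification A = ΔT/ΔT₀ = 11.9/5.18 = 2.297.
Total gain g = 1 − 1/A = 1 − 1/2.297 = 0.5646.
Known gains sum to 0.068 + 0.043 − 0.078 = 0.033.
g_wv = 0.5646 − 0.033 = 0.53.

0.53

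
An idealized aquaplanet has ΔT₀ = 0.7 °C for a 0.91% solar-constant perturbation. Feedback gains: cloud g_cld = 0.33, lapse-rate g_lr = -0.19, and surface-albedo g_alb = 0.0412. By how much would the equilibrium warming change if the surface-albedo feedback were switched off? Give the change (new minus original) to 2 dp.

-0.04 °C

Original: g = 0.1812, ΔT = 0.7/(1−0.1812) = 0.8549 °C.
Without surface-albedo: g' = 0.14, ΔT' = 0.7/(1−0.14) = 0.8140 °C.
Change = 0.8140 − 0.8549 = -0.04 °C.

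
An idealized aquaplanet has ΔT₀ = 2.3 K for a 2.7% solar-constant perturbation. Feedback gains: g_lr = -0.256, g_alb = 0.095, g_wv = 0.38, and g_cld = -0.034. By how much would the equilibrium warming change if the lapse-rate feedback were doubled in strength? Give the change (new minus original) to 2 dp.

Original: g = 0.185, ΔT = 2.3/(1−0.185) = 2.8221 K.
With doubled lapse-rate: g' = -0.071, ΔT' = 2.3/(1+0.071) = 2.1475 K.
Change = 2.1475 − 2.8221 = -0.67 K.

-0.67 K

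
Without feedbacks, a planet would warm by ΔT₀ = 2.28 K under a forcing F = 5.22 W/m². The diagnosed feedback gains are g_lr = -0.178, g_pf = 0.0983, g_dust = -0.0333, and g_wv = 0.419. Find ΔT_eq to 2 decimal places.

3.29 K

Total gain g = -0.178 + 0.0983 − 0.0333 + 0.419 = 0.306.
Amplification A = 1/(1 − 0.306) = 1.441.
ΔT = 2.28 × 1.441 = 3.29 K.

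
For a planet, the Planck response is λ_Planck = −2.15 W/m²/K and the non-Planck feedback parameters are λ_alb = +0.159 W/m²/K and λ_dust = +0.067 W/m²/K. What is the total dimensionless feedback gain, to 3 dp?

0.105

Convert to gains: g_alb = 0.159/2.15 = 0.07395; g_dust = 0.067/2.15 = 0.03116.
Total gain g = 0.10511.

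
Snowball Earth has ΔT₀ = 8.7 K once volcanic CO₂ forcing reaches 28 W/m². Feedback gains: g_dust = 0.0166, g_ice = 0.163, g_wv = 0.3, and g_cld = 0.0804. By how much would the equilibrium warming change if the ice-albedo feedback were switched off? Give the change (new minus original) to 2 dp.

Original: g = 0.56, ΔT = 8.7/(1−0.56) = 19.7727 K.
Without ice-albedo: g' = 0.397, ΔT' = 8.7/(1−0.397) = 14.4279 K.
Change = 14.4279 − 19.7727 = -5.34 K.

-5.34 K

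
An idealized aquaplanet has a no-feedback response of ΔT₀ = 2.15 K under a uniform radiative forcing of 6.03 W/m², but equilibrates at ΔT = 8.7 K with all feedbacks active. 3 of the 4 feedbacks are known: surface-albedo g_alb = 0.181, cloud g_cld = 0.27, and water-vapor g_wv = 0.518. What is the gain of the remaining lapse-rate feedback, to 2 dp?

Amplification A = ΔT/ΔT₀ = 8.7/2.15 = 4.047.
Total gain g = 1 − 1/A = 1 − 1/4.047 = 0.7529.
Known gains sum to 0.181 + 0.27 + 0.518 = 0.969.
g_lr = 0.7529 − 0.969 = -0.22.

-0.22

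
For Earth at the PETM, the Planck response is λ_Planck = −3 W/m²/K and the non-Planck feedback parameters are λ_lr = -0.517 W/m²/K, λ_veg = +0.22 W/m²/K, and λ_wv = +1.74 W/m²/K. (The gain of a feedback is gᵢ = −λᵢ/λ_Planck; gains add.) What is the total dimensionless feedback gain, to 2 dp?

Convert to gains: g_lr = -0.517/3 = -0.1723; g_veg = 0.22/3 = 0.07333; g_wv = 1.74/3 = 0.58.
Total gain g = 0.48103.

0.48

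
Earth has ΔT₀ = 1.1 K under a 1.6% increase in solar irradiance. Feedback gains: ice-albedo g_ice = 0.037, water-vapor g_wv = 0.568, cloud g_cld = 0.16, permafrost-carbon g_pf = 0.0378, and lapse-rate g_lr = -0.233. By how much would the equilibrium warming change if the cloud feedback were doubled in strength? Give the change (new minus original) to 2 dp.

Original: g = 0.5698, ΔT = 1.1/(1−0.5698) = 2.5570 K.
With doubled cloud: g' = 0.7298, ΔT' = 1.1/(1−0.7298) = 4.0711 K.
Change = 4.0711 − 2.5570 = 1.51 K.

1.51 K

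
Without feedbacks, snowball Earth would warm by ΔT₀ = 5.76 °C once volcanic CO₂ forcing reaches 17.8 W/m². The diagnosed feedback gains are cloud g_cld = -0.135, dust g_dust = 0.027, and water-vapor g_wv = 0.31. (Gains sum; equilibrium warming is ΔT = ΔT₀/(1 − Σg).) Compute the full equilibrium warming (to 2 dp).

Total gain g = -0.135 + 0.027 + 0.31 = 0.202.
Amplification A = 1/(1 − 0.202) = 1.253.
ΔT = 5.76 × 1.253 = 7.22 °C.

7.22 °C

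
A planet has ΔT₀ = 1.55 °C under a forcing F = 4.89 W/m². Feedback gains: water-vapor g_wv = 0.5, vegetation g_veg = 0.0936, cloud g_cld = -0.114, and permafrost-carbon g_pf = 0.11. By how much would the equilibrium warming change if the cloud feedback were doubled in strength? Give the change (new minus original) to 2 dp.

-0.82 °C

Original: g = 0.5896, ΔT = 1.55/(1−0.5896) = 3.7768 °C.
With doubled cloud: g' = 0.4756, ΔT' = 1.55/(1−0.4756) = 2.9558 °C.
Change = 2.9558 − 3.7768 = -0.82 °C.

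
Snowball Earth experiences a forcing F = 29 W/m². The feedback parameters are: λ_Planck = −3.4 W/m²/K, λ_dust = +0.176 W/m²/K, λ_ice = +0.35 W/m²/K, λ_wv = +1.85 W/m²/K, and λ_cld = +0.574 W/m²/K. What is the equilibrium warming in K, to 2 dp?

64.44 K

Net feedback parameter λ = (−3.4) + (+0.176) + (+0.35) + (+1.85) + (+0.574) = -0.45 W/m²/K.
ΔT = −F/λ = −29/(-0.45) = 64.44 K.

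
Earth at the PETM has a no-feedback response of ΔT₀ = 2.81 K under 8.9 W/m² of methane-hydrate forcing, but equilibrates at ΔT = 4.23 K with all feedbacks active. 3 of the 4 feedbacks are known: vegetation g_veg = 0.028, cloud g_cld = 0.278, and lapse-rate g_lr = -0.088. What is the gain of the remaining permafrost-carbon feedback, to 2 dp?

Amplification A = ΔT/ΔT₀ = 4.23/2.81 = 1.505.
Total gain g = 1 − 1/A = 1 − 1/1.505 = 0.3355.
Known gains sum to 0.028 + 0.278 − 0.088 = 0.218.
g_pf = 0.3355 − 0.218 = 0.12.

0.12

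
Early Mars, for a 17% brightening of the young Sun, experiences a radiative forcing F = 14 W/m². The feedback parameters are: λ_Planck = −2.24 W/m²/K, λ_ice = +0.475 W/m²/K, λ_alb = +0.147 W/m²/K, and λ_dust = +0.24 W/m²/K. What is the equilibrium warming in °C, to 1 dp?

10.2 °C

Net feedback parameter λ = (−2.24) + (+0.475) + (+0.147) + (+0.24) = -1.378 W/m²/K.
ΔT = −F/λ = −14/(-1.378) = 10.2 °C.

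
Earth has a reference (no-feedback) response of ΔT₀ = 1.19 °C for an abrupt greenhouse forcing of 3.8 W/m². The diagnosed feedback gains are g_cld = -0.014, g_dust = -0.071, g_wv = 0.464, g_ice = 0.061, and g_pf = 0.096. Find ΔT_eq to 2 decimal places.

2.56 °C

Total gain g = -0.014 − 0.071 + 0.464 + 0.061 + 0.096 = 0.536.
Amplification A = 1/(1 − 0.536) = 2.155.
ΔT = 1.19 × 2.155 = 2.56 °C.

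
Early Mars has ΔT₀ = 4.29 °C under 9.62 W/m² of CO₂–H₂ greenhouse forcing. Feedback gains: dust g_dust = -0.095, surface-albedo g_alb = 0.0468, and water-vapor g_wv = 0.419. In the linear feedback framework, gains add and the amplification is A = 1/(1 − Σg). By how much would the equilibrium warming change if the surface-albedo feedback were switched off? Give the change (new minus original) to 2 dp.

-0.47 °C

Original: g = 0.3708, ΔT = 4.29/(1−0.3708) = 6.8182 °C.
Without surface-albedo: g' = 0.324, ΔT' = 4.29/(1−0.324) = 6.3462 °C.
Change = 6.3462 − 6.8182 = -0.47 °C.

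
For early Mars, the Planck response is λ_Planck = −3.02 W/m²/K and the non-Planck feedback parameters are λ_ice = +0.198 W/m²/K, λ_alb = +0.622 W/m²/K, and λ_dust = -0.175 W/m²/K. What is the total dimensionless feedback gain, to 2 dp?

Convert to gains: g_ice = 0.198/3.02 = 0.06556; g_alb = 0.622/3.02 = 0.206; g_dust = -0.175/3.02 = -0.05795.
Total gain g = 0.21361.

0.21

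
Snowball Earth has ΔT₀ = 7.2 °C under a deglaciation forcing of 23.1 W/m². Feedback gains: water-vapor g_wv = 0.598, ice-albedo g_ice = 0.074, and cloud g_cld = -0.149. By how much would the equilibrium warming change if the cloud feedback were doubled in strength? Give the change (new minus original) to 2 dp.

Original: g = 0.523, ΔT = 7.2/(1−0.523) = 15.0943 °C.
With doubled cloud: g' = 0.374, ΔT' = 7.2/(1−0.374) = 11.5016 °C.
Change = 11.5016 − 15.0943 = -3.59 °C.

-3.59 °C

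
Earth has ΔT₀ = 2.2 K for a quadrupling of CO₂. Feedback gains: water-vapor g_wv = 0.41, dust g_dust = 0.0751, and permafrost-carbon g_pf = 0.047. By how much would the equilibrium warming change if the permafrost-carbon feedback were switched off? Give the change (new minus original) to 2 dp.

-0.43 K

Original: g = 0.5321, ΔT = 2.2/(1−0.5321) = 4.7019 K.
Without permafrost-carbon: g' = 0.4851, ΔT' = 2.2/(1−0.4851) = 4.2727 K.
Change = 4.2727 − 4.7019 = -0.43 K.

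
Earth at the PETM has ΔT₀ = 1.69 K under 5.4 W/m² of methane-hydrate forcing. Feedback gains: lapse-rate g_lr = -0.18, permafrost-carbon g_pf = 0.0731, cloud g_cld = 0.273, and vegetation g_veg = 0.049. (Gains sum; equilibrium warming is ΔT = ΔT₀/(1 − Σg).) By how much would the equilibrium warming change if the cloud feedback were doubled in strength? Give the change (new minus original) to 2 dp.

1.15 K

Original: g = 0.2151, ΔT = 1.69/(1−0.2151) = 2.1531 K.
With doubled cloud: g' = 0.4881, ΔT' = 1.69/(1−0.4881) = 3.3014 K.
Change = 3.3014 − 2.1531 = 1.15 K.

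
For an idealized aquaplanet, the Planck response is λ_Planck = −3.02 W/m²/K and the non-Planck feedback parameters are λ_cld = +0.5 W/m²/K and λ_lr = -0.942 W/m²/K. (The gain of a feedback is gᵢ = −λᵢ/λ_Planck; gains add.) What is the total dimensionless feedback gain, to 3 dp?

-0.146

Convert to gains: g_cld = 0.5/3.02 = 0.1656; g_lr = -0.942/3.02 = -0.3119.
Total gain g = -0.1463.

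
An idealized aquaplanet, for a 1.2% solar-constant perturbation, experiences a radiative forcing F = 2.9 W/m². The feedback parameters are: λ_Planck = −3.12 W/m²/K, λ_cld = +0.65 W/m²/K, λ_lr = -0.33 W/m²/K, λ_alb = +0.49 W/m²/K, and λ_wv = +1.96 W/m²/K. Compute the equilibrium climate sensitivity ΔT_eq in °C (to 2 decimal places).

8.29 °C

Net feedback parameter λ = (−3.12) + (+0.65) + (-0.33) + (+0.49) + (+1.96) = -0.35 W/m²/K.
ΔT = −F/λ = −2.9/(-0.35) = 8.29 °C.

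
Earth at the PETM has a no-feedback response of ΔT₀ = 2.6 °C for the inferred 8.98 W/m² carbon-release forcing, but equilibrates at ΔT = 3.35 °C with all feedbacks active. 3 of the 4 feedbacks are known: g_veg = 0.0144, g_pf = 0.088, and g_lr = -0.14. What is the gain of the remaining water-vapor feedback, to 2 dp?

Amplification A = ΔT/ΔT₀ = 3.35/2.6 = 1.288.
Total gain g = 1 − 1/A = 1 − 1/1.288 = 0.2236.
Known gains sum to 0.0144 + 0.088 − 0.14 = -0.0376.
g_wv = 0.2236 + 0.0376 = 0.26.

0.26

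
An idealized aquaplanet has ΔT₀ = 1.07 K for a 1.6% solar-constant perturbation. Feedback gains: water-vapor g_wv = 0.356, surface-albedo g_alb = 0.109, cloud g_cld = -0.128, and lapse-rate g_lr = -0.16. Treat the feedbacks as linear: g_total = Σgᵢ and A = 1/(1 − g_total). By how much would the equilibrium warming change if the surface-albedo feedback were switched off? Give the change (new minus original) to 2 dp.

-0.15 K

Original: g = 0.177, ΔT = 1.07/(1−0.177) = 1.3001 K.
Without surface-albedo: g' = 0.068, ΔT' = 1.07/(1−0.068) = 1.1481 K.
Change = 1.1481 − 1.3001 = -0.15 K.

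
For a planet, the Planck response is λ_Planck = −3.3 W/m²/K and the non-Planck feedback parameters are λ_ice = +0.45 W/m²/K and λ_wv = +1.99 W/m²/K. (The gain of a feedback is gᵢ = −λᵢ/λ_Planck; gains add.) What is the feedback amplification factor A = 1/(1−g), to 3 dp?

Convert to gains: g_ice = 0.45/3.3 = 0.1364; g_wv = 1.99/3.3 = 0.603.
Total gain g = 0.7394.
A = 1/(1 − 0.7394) = 3.837.

3.837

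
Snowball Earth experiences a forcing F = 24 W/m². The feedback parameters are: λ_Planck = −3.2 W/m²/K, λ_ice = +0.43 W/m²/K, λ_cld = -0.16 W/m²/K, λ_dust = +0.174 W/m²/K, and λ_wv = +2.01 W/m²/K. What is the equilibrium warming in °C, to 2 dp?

Net feedback parameter λ = (−3.2) + (+0.43) + (-0.16) + (+0.174) + (+2.01) = -0.746 W/m²/K.
ΔT = −F/λ = −24/(-0.746) = 32.17 °C.

32.17 °C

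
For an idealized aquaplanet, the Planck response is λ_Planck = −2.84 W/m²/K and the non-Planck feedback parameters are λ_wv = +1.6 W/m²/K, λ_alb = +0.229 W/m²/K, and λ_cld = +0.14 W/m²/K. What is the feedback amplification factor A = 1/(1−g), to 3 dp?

3.261

Convert to gains: g_wv = 1.6/2.84 = 0.5634; g_alb = 0.229/2.84 = 0.08063; g_cld = 0.14/2.84 = 0.0493.
Total gain g = 0.69333.
A = 1/(1 − 0.69333) = 3.261.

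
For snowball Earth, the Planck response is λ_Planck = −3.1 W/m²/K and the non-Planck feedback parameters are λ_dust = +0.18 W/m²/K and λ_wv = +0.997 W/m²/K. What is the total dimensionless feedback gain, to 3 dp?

Convert to gains: g_dust = 0.18/3.1 = 0.05806; g_wv = 0.997/3.1 = 0.3216.
Total gain g = 0.37966.

0.380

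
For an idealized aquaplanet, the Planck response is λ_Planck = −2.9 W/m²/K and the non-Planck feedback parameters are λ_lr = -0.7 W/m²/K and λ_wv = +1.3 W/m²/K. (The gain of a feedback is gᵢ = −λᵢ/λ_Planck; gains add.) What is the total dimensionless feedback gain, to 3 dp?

Convert to gains: g_lr = -0.7/2.9 = -0.2414; g_wv = 1.3/2.9 = 0.4483.
Total gain g = 0.2069.

0.207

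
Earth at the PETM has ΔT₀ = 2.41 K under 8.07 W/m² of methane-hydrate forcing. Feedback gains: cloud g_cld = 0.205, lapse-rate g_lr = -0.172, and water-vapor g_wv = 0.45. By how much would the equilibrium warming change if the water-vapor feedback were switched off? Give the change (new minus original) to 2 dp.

-2.17 K

Original: g = 0.483, ΔT = 2.41/(1−0.483) = 4.6615 K.
Without water-vapor: g' = 0.033, ΔT' = 2.41/(1−0.033) = 2.4922 K.
Change = 2.4922 − 4.6615 = -2.17 K.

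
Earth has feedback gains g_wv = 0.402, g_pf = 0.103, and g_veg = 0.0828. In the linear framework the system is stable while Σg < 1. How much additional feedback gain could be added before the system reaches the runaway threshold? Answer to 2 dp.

Current total gain = 0.402 + 0.103 + 0.0828 = 0.5878.
Margin to runaway = 1 − 0.5878 = 0.41.

0.41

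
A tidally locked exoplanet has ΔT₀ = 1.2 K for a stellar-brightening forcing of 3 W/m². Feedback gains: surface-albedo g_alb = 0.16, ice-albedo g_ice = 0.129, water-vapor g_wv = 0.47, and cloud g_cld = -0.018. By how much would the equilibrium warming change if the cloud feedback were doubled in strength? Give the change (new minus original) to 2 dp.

Original: g = 0.741, ΔT = 1.2/(1−0.741) = 4.6332 K.
With doubled cloud: g' = 0.723, ΔT' = 1.2/(1−0.723) = 4.3321 K.
Change = 4.3321 − 4.6332 = -0.30 K.

-0.30 K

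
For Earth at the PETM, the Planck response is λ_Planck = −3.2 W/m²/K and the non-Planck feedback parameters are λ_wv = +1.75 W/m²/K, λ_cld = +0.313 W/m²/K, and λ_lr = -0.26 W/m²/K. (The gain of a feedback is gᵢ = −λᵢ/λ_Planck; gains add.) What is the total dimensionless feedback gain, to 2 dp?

0.56

Convert to gains: g_wv = 1.75/3.2 = 0.5469; g_cld = 0.313/3.2 = 0.09781; g_lr = -0.26/3.2 = -0.08125.
Total gain g = 0.56346.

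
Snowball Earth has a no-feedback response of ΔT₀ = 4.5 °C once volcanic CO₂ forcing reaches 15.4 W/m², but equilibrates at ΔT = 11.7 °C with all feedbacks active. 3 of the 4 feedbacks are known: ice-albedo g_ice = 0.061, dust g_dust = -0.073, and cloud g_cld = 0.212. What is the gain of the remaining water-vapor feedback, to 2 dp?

0.42

Amplification A = ΔT/ΔT₀ = 11.7/4.5 = 2.6.
Total gain g = 1 − 1/A = 1 − 1/2.6 = 0.6154.
Known gains sum to 0.061 − 0.073 + 0.212 = 0.2.
g_wv = 0.6154 − 0.2 = 0.42.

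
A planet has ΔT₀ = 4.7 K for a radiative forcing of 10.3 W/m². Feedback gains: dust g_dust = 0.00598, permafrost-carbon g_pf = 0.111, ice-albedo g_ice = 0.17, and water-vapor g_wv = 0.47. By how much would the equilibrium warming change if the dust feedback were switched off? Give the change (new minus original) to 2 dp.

Original: g = 0.75698, ΔT = 4.7/(1−0.75698) = 19.3400 K.
Without dust: g' = 0.751, ΔT' = 4.7/(1−0.751) = 18.8755 K.
Change = 18.8755 − 19.3400 = -0.46 K.

-0.46 K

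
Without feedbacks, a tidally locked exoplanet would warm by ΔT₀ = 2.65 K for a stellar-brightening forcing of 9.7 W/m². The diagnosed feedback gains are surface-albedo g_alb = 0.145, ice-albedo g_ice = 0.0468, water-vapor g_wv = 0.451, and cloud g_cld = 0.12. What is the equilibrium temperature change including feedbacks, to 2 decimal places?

11.17 K

Total gain g = 0.145 + 0.0468 + 0.451 + 0.12 = 0.7628.
Amplification A = 1/(1 − 0.7628) = 4.216.
ΔT = 2.65 × 4.216 = 11.17 K.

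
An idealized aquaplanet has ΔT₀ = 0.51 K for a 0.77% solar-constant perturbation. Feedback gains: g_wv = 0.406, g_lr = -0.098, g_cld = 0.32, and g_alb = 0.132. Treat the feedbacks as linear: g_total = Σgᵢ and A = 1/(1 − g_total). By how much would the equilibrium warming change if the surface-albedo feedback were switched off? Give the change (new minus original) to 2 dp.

Original: g = 0.76, ΔT = 0.51/(1−0.76) = 2.1250 K.
Without surface-albedo: g' = 0.628, ΔT' = 0.51/(1−0.628) = 1.3710 K.
Change = 1.3710 − 2.1250 = -0.75 K.

-0.75 K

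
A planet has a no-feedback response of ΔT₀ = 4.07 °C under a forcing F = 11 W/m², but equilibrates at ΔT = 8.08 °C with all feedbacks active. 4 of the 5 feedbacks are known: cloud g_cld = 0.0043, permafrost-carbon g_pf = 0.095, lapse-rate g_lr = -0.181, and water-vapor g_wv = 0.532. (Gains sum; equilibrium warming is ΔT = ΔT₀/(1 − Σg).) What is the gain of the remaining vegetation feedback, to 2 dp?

0.05

Amplification A = ΔT/ΔT₀ = 8.08/4.07 = 1.985.
Total gain g = 1 − 1/A = 1 − 1/1.985 = 0.4962.
Known gains sum to 0.0043 + 0.095 − 0.181 + 0.532 = 0.4503.
g_veg = 0.4962 − 0.4503 = 0.05.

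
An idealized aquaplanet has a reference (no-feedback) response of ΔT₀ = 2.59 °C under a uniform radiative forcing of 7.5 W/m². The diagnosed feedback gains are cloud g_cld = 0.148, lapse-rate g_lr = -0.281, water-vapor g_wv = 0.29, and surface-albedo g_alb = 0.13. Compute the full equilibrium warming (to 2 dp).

Total gain g = 0.148 − 0.281 + 0.29 + 0.13 = 0.287.
Amplification A = 1/(1 − 0.287) = 1.403.
ΔT = 2.59 × 1.403 = 3.63 °C.

3.63 °C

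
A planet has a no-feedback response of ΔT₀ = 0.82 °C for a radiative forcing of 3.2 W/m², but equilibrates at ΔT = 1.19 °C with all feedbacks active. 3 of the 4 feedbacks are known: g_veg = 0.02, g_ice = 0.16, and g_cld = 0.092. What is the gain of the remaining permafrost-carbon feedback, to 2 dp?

Amplification A = ΔT/ΔT₀ = 1.19/0.82 = 1.451.
Total gain g = 1 − 1/A = 1 − 1/1.451 = 0.3108.
Known gains sum to 0.02 + 0.16 + 0.092 = 0.272.
g_pf = 0.3108 − 0.272 = 0.04.

0.04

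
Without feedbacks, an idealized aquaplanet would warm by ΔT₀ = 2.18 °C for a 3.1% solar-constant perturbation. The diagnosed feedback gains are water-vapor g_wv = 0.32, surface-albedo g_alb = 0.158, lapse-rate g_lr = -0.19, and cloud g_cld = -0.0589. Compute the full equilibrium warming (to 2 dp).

2.83 °C

Total gain g = 0.32 + 0.158 − 0.19 − 0.0589 = 0.2291.
Amplification A = 1/(1 − 0.2291) = 1.297.
ΔT = 2.18 × 1.297 = 2.83 °C.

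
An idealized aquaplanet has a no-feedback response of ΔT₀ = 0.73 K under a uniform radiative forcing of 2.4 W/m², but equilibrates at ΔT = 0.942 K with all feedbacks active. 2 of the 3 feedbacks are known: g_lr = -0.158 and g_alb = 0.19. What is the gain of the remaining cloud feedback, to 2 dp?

Amplification A = ΔT/ΔT₀ = 0.942/0.73 = 1.29.
Total gain g = 1 − 1/A = 1 − 1/1.29 = 0.2248.
Known gains sum to -0.158 + 0.19 = 0.032.
g_cld = 0.2248 − 0.032 = 0.19.

0.19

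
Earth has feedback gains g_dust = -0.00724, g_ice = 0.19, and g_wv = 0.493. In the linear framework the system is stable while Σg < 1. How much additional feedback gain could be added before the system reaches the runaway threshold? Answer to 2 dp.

Current total gain = -0.00724 + 0.19 + 0.493 = 0.67576.
Margin to runaway = 1 − 0.67576 = 0.32.

0.32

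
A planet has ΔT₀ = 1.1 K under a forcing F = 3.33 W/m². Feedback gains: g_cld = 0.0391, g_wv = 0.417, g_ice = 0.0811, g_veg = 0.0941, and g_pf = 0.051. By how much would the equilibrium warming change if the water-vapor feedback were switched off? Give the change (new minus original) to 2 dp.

-1.97 K

Original: g = 0.6823, ΔT = 1.1/(1−0.6823) = 3.4624 K.
Without water-vapor: g' = 0.2653, ΔT' = 1.1/(1−0.2653) = 1.4972 K.
Change = 1.4972 − 3.4624 = -1.97 K.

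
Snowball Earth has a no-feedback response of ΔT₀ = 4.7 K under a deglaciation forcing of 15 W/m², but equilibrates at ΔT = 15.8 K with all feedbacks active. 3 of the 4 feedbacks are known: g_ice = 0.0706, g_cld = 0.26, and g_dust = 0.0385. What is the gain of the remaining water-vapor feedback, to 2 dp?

Amplification A = ΔT/ΔT₀ = 15.8/4.7 = 3.362.
Total gain g = 1 − 1/A = 1 − 1/3.362 = 0.7026.
Known gains sum to 0.0706 + 0.26 + 0.0385 = 0.3691.
g_wv = 0.7026 − 0.3691 = 0.33.

0.33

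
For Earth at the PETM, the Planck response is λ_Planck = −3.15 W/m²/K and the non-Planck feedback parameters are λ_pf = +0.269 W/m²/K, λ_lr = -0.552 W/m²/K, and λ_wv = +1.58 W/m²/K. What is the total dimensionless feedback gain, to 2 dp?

Convert to gains: g_pf = 0.269/3.15 = 0.0854; g_lr = -0.552/3.15 = -0.1752; g_wv = 1.58/3.15 = 0.5016.
Total gain g = 0.4118.

0.41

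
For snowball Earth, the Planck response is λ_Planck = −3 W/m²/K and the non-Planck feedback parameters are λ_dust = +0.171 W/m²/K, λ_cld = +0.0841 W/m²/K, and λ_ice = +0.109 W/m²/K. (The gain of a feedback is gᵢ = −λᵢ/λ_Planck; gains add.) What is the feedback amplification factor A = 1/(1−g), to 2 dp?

1.14

Convert to gains: g_dust = 0.171/3 = 0.057; g_cld = 0.0841/3 = 0.02803; g_ice = 0.109/3 = 0.03633.
Total gain g = 0.12136.
A = 1/(1 − 0.12136) = 1.14.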